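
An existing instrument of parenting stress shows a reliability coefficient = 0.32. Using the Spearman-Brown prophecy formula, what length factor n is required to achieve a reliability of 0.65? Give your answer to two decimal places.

3.95

Invert Spearman-Brown to solve for n:
n = r*(1 − r) / [ r (1 − r*) ]
n = 0.65(1 − 0.32) / [0.32(1 − 0.65)]
  = 0.4420 / 0.1120 = 3.9464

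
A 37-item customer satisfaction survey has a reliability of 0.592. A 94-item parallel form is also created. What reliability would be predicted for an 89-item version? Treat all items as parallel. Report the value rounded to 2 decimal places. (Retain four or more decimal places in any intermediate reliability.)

0.78

The 94-item form is not needed; work directly from the 37-item form with n = 89/37 = 2.4054.
r_{89} = n·r / (1 + (n − 1)·r) = 1.4240 / 1.8320 ≈ 0.7773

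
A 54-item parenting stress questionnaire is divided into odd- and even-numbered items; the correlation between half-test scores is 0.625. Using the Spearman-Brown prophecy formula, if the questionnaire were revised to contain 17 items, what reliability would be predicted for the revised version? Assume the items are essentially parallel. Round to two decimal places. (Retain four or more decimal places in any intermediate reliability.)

Full-test reliability from the split-half r: r_full = 2(0.625)/(1 + 0.625) = 0.7692
Length factor from 54 to 17 items: n = 17/54 = 0.3148
r_new = n·r_full / (1 + (n − 1)·r_full) = 0.2421 / 0.4729 ≈ 0.5119

0.51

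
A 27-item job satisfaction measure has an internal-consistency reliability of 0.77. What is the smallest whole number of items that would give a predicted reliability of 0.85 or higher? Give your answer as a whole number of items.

46

n = 0.85 × (1 − 0.77) / [ 0.77 × (1 − 0.85) ]
  = 0.1955 / 0.1155 = 1.6926
1.6926 × 27 = 45.70 → 46 items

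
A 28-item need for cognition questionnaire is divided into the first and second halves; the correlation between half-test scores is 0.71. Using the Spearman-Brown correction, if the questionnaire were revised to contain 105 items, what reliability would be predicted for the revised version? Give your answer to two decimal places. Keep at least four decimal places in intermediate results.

0.95

Full-test reliability from the split-half r: r_full = 2(0.71)/(1 + 0.71) = 0.8304
Length factor from 28 to 105 items: n = 105/28 = 3.7500
r_new = n·r_full / (1 + (n − 1)·r_full) = 3.1140 / 3.2836 ≈ 0.9483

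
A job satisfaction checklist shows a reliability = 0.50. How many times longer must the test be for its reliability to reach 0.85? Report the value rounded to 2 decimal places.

5.67

n = 0.85(1 − 0.50) / [0.50(1 − 0.85)]
  = 0.4250 / 0.0750 = 5.6667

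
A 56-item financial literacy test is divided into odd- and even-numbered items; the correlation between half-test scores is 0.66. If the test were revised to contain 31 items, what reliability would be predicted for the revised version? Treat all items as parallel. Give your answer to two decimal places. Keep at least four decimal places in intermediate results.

0.68

Spearman-Brown correction (n = 2): r_full = 2·0.66/(1 + 0.66) = 0.7952
Then adjust to 31 items: n = 31/56 = 0.5536
r_new = n·r_full / (1 + (n − 1)·r_full) = 0.4402 / 0.6450 ≈ 0.6825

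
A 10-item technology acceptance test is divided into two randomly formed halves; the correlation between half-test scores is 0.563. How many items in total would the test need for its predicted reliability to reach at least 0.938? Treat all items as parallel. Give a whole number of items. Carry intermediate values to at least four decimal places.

59

Corrected full-test reliability: r_full = 2 × 0.563 / (1 + 0.563) ≈ 0.7204
Solve Spearman-Brown for n: n = 0.938(1 − 0.7204) / [0.7204(1 − 0.938)] = 5.8718
Items = 5.8718 × 10 ≈ 58.72 → 59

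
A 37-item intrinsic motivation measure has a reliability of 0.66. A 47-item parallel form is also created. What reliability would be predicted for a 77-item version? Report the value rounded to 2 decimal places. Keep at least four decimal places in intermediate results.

The 47-item form is not needed; work directly from the 37-item form with n = 77/37 = 2.0811.
r_{77} = n·r / (1 + (n − 1)·r) = 1.3735 / 1.7135 ≈ 0.8016

0.80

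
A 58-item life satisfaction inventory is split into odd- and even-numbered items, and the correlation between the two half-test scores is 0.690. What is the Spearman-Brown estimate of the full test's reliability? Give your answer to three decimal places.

0.817

Apply the Spearman-Brown correction with n = 2:
r_full = 2r_hh / (1 + r_hh) = 2 × 0.690 / (1 + 0.690)
       = 1.3800 / 1.6900 = 0.8166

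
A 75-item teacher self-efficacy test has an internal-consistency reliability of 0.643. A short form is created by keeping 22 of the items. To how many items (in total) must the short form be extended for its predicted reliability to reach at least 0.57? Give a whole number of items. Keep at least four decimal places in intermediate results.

First, r for the 22-item form: n = 22/75 = 0.2933, so r_22 = 0.2933·0.643/(1 + (0.2933 − 1)·0.643) = 0.3457
Then solve for n' with r_old = 0.3457, r_target = 0.57: n' = 0.57(1 − 0.3457)/[0.3457(1 − 0.57)] = 2.5089
Items = 2.5089 × 22 ≈ 55.20 → 56

56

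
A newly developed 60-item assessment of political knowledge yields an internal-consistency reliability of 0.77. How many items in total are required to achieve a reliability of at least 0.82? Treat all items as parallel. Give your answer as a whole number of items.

82

n = 0.82(1 − 0.77) / [0.77(1 − 0.82)]
  = 0.1886 / 0.1386 = 1.3608
1.3608 × 60 = 81.65 → 82 items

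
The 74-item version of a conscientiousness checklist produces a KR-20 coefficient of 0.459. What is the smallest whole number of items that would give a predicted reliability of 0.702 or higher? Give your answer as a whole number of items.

206

n = [0.702 × 0.541] / [0.459 × 0.298]
  = 0.379782 / 0.136782 = 2.7765
So the test needs 2.7765 × 74 ≈ 205.46 items; rounding up, 206.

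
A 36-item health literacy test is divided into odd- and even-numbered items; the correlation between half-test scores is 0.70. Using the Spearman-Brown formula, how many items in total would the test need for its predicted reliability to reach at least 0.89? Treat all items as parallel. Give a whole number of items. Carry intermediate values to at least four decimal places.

Corrected full-test reliability: r_full = 2 × 0.70 / (1 + 0.70) ≈ 0.8235
Solve Spearman-Brown for n: n = 0.89(1 − 0.8235) / [0.8235(1 − 0.89)] = 1.7341
Items = 1.7341 × 36 ≈ 62.43 → 63

63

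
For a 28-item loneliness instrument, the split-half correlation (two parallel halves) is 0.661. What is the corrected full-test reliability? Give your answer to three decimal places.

0.796

Each half is half the length of the full test, so the full test is n = 2 times a half.
r_full = 2(0.661) / (1 + 0.661)
r_full = 1.3220 / 1.6610 ≈ 0.7959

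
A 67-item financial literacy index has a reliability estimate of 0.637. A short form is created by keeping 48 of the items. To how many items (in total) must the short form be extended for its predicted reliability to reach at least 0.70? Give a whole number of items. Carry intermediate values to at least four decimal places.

90

First, r for the 48-item form: n = 48/67 = 0.7164, so r_48 = 0.7164·0.637/(1 + (0.7164 − 1)·0.637) = 0.5570
Then solve for n' with r_old = 0.5570, r_target = 0.70: n' = 0.70(1 − 0.5570)/[0.5570(1 − 0.70)] = 1.8558
Items = 1.8558 × 48 ≈ 89.08 → 90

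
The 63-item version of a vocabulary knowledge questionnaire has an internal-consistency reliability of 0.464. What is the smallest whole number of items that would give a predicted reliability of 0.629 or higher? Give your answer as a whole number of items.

124

Spearman-Brown solved for the length factor n:
n = r_target (1 − r_old) / [ r_old (1 − r_target) ]
n = [0.629 × 0.536] / [0.464 × 0.371]
n = 0.337144 / 0.172144 ≈ 1.9585
Items needed = n × 63 = 1.9585 × 63 ≈ 123.39 → round up to 124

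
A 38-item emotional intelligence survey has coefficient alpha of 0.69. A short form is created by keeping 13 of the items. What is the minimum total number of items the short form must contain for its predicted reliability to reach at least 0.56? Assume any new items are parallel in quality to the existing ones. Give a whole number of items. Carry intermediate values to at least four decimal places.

Short-form reliability: n = 13/38 = 0.3421; r_13 = n·r/(1+(n−1)r) ≈ 0.4323
Then solve for n' with r_old = 0.4323, r_target = 0.56: n' = 0.56(1 − 0.4323)/[0.4323(1 − 0.56)] = 1.6714
Items = 1.6714 × 13 ≈ 21.73 → 22

22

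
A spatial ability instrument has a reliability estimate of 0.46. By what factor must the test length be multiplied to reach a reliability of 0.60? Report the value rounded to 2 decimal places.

Spearman-Brown solved for the length factor n:
n = r_target (1 − r_old) / [ r_old (1 − r_target) ]
n = [0.60 × 0.54] / [0.46 × 0.40]
n = 0.3240 / 0.1840 ≈ 1.7609

1.76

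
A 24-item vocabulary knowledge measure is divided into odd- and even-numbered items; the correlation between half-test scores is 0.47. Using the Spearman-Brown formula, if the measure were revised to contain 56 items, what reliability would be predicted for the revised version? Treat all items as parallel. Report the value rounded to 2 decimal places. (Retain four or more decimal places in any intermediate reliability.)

0.81

First correct the split-half correlation to full-test reliability: r_full = 2 × 0.47 / (1 + 0.47) ≈ 0.6395
Then adjust to 56 items: n = 56/24 = 2.3333
r_new = n·r_full / (1 + (n − 1)·r_full) = 1.4921 / 1.8526 ≈ 0.8054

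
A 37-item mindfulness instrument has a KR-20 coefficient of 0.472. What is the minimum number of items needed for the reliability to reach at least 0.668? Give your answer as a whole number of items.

Rearranging the Spearman-Brown formula for n,
n = r_target (1 − r_old) / [ r_old (1 − r_target) ]
n = 0.668 × (1 − 0.472) / [ 0.472 × (1 − 0.668) ]
  = 0.352704 / 0.156704 = 2.2508
So the test needs 2.2508 × 37 ≈ 83.28 items; rounding up, 84.

84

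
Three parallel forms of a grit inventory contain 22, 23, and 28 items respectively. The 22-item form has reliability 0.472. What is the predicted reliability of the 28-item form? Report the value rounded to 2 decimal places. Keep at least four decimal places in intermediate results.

The 23-item form is not needed; work directly from the 22-item form with n = 28/22 = 1.2727.
r_{28} = n·r / (1 + (n − 1)·r) = 0.6007 / 1.1287 ≈ 0.5322

0.53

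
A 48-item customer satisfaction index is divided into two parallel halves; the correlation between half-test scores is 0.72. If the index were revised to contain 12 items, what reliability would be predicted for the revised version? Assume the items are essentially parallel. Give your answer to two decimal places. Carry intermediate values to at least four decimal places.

0.56

First correct the split-half correlation to full-test reliability: r_full = 2 × 0.72 / (1 + 0.72) ≈ 0.8372
Length factor from 48 to 12 items: n = 12/48 = 0.2500
r_new = n·r_full / (1 + (n − 1)·r_full) = 0.2093 / 0.3721 ≈ 0.5625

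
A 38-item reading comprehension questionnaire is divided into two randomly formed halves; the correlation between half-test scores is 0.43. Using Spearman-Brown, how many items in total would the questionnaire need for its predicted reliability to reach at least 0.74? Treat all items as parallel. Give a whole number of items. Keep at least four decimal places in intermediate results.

r_full = 2(0.43)/(1 + 0.43) = 0.6014
n = r_tgt(1 − r_full) / [r_full(1 − r_tgt)] = 0.74 × 0.3986 / (0.6014 × 0.26) ≈ 1.8864
Required items = 1.8864 × 38 = 71.68, so 72 items.

72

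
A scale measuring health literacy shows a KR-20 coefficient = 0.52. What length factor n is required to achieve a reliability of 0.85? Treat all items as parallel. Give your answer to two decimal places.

n = 0.85 × (1 − 0.52) / [ 0.52 × (1 − 0.85) ]
  = 0.4080 / 0.0780 = 5.2308

5.23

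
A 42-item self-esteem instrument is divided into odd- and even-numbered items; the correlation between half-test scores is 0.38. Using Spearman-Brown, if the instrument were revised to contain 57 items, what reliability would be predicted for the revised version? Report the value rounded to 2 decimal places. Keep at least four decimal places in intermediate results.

First correct the split-half correlation to full-test reliability: r_full = 2 × 0.38 / (1 + 0.38) ≈ 0.5507
Then adjust to 57 items: n = 57/42 = 1.3571
r_new = n·r_full / (1 + (n − 1)·r_full) = 0.7474 / 1.1967 ≈ 0.6246

0.62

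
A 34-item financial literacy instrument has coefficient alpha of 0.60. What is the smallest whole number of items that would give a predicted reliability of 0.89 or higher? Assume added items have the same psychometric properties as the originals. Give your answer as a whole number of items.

184

Spearman-Brown solved for the length factor n:
n = r_target (1 − r_old) / [ r_old (1 − r_target) ]
n = [0.89 × 0.40] / [0.60 × 0.11]
  = 0.3560 / 0.0660 = 5.3939
5.3939 × 34 = 183.39 → 184 items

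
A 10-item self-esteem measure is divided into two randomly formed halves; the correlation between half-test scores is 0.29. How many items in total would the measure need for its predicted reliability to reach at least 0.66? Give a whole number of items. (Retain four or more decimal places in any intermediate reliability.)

24

Corrected full-test reliability: r_full = 2 × 0.29 / (1 + 0.29) ≈ 0.4496
Solve Spearman-Brown for n: n = 0.66(1 − 0.4496) / [0.4496(1 − 0.66)] = 2.3764
Items = 2.3764 × 10 ≈ 23.76 → 24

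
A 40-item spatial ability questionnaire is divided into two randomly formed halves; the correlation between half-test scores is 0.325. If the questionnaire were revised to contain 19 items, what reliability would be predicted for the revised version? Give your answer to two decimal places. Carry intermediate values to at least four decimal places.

0.31

First correct the split-half correlation to full-test reliability: r_full = 2 × 0.325 / (1 + 0.325) ≈ 0.4906
Then adjust to 19 items: n = 19/40 = 0.4750
r_new = n·r_full / (1 + (n − 1)·r_full) = 0.2330 / 0.7424 ≈ 0.3138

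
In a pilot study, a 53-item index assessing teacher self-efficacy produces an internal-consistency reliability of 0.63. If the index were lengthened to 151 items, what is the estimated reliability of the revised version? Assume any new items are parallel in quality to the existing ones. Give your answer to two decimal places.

0.83

Length ratio n = 151/53 = 2.8491
r_new = 2.8491·0.63 / [1 + (2.8491 − 1)·0.63]
     = 1.7949 / 2.1649 = 0.8291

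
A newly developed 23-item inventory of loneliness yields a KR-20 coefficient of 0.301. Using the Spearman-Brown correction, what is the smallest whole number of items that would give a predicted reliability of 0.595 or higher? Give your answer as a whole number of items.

Spearman-Brown solved for the length factor n:
n = r_target (1 − r_old) / [ r_old (1 − r_target) ]
n = 0.595(1 − 0.301) / [0.301(1 − 0.595)]
n = 0.415905 / 0.121905 ≈ 3.4117
Items needed = n × 23 = 3.4117 × 23 ≈ 78.47 → round up to 79

79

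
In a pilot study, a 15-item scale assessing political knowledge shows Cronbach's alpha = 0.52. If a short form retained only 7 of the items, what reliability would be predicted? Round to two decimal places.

Length ratio n = 7/15 = 0.4667
By Spearman-Brown, r_new = n r / (1 + (n − 1) r).
r_new = 0.4667·0.52 / [1 + (0.4667 − 1)·0.52]
r_new = 0.2427 / 0.7227 ≈ 0.3358

0.34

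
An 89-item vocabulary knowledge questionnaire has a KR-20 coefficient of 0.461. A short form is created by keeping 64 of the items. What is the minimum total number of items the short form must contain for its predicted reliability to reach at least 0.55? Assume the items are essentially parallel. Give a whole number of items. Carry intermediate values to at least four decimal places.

First, r for the 64-item form: n = 64/89 = 0.7191, so r_64 = 0.7191·0.461/(1 + (0.7191 − 1)·0.461) = 0.3808
Length factor from the short form to reach 0.55: n' = 0.55(1 − 0.3808) / [0.3808(1 − 0.55)] ≈ 1.9874
Total items = 1.9874 × 64 = 127.19, rounded up to 128.

128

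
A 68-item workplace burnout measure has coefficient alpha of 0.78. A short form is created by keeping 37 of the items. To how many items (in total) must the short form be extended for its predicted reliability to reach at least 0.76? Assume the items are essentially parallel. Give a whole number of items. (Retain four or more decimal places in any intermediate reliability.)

61

Short-form reliability: n = 37/68 = 0.5441; r_37 = n·r/(1+(n−1)r) ≈ 0.6586
Length factor from the short form to reach 0.76: n' = 0.76(1 − 0.6586) / [0.6586(1 − 0.76)] ≈ 1.6415
Items = 1.6415 × 37 ≈ 60.74 → 61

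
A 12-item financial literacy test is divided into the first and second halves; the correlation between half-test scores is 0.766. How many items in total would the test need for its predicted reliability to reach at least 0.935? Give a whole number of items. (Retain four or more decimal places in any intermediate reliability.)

r_full = 2(0.766)/(1 + 0.766) = 0.8675
n = r_tgt(1 − r_full) / [r_full(1 − r_tgt)] = 0.935 × 0.1325 / (0.8675 × 0.065) ≈ 2.1971
Required items = 2.1971 × 12 = 26.37, so 27 items.

27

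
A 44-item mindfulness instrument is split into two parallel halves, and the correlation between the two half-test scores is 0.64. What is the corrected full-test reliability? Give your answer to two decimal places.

0.78

Apply the Spearman-Brown correction with n = 2:
r_full = 2(0.64) / (1 + 0.64)
r_full = 1.2800 / 1.6400 ≈ 0.7805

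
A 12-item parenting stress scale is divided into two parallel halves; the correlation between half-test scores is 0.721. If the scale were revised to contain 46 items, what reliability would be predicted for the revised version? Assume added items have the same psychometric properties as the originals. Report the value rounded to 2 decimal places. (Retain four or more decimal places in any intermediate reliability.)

0.95

First correct the split-half correlation to full-test reliability: r_full = 2 × 0.721 / (1 + 0.721) ≈ 0.8379
Then adjust to 46 items: n = 46/12 = 3.8333
r_new = n·r_full / (1 + (n − 1)·r_full) = 3.2119 / 3.3740 ≈ 0.9520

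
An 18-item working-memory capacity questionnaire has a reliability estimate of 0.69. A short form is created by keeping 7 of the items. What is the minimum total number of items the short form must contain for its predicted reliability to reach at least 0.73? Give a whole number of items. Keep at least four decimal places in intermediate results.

Short-form reliability: n = 7/18 = 0.3889; r_7 = n·r/(1+(n−1)r) ≈ 0.4640
Then solve for n' with r_old = 0.4640, r_target = 0.73: n' = 0.73(1 − 0.4640)/[0.4640(1 − 0.73)] = 3.1232
Items = 3.1232 × 7 ≈ 21.86 → 22

22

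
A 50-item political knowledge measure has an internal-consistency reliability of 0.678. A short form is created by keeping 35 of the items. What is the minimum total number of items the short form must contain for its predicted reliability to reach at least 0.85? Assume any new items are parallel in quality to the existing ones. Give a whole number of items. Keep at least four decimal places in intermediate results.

135

Short-form reliability: n = 35/50 = 0.7000; r_35 = n·r/(1+(n−1)r) ≈ 0.5958
Then solve for n' with r_old = 0.5958, r_target = 0.85: n' = 0.85(1 − 0.5958)/[0.5958(1 − 0.85)] = 3.8444
Items = 3.8444 × 35 ≈ 134.55 → 135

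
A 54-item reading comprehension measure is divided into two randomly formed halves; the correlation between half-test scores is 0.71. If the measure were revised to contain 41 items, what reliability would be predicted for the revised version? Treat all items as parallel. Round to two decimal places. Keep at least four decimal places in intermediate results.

Spearman-Brown correction (n = 2): r_full = 2·0.71/(1 + 0.71) = 0.8304
Then adjust to 41 items: n = 41/54 = 0.7593
r_new = n·r_full / (1 + (n − 1)·r_full) = 0.6305 / 0.8001 ≈ 0.7880

0.79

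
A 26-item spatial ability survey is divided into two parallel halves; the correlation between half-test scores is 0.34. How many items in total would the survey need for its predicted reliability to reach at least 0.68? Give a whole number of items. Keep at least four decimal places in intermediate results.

54

r_full = 2(0.34)/(1 + 0.34) = 0.5075
n = r_tgt(1 − r_full) / [r_full(1 − r_tgt)] = 0.68 × 0.4925 / (0.5075 × 0.32) ≈ 2.0622
Items = 2.0622 × 26 ≈ 53.62 → 54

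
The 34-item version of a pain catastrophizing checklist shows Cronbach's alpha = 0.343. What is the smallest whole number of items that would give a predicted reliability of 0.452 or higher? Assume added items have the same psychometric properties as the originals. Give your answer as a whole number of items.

54

n = 0.452(1 − 0.343) / [0.343(1 − 0.452)]
  = 0.296964 / 0.187964 = 1.5799
Items needed = n × 34 = 1.5799 × 34 ≈ 53.72 → round up to 54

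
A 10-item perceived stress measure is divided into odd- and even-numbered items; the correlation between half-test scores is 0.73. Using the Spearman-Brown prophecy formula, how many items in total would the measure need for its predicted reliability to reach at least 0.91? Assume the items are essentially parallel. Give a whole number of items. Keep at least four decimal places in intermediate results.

Corrected full-test reliability: r_full = 2 × 0.73 / (1 + 0.73) ≈ 0.8439
Solve Spearman-Brown for n: n = 0.91(1 − 0.8439) / [0.8439(1 − 0.91)] = 1.8703
Items = 1.8703 × 10 ≈ 18.70 → 19

19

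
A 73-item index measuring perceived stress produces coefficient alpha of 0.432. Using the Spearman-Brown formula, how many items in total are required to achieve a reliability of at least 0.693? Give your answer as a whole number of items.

Spearman-Brown solved for the length factor n:
n = r_target (1 − r_old) / [ r_old (1 − r_target) ]
n = 0.693(1 − 0.432) / [0.432(1 − 0.693)]
  = 0.393624 / 0.132624 = 2.9680
So the test needs 2.9680 × 73 ≈ 216.66 items; rounding up, 217.

217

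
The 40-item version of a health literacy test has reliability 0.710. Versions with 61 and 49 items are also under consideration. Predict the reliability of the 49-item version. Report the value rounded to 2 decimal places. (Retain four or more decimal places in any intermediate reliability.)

0.75

The 61-item form is not needed; work directly from the 40-item form with n = 49/40 = 1.2250.
r_{49} = n·r / (1 + (n − 1)·r) = 0.8698 / 1.1598 ≈ 0.7500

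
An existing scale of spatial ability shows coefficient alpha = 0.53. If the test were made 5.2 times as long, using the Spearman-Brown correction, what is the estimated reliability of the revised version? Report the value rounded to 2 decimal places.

0.85

Apply the Spearman-Brown prophecy formula, r' = nr / [1 + (n − 1)r]:
r_new = (5.2 × 0.53) / (1 + (5.2 − 1) × 0.53)
r_new = 2.7560 / 3.2260 ≈ 0.8543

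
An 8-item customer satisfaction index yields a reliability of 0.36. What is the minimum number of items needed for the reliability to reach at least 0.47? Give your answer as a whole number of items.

Invert Spearman-Brown to solve for n:
n = r*(1 − r) / [ r (1 − r*) ]
n = 0.47 × (1 − 0.36) / [ 0.36 × (1 − 0.47) ]
n = 0.3008 / 0.1908 ≈ 1.5765
Items needed = n × 8 = 1.5765 × 8 ≈ 12.61 → round up to 13

13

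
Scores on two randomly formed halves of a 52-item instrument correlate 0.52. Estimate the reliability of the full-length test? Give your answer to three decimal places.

The full test is twice the length of either half (n = 2).
r_full = 2(0.52) / (1 + 0.52)
r_full = 1.0400 / 1.5200 ≈ 0.6842

0.684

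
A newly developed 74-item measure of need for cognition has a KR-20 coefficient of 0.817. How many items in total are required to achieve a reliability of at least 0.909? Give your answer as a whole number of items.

166

Rearranging the Spearman-Brown formula for n,
n = r*(1 − r) / [ r (1 − r*) ]
n = [0.909 × 0.183] / [0.817 × 0.091]
n = 0.166347 / 0.074347 ≈ 2.2374
So the test needs 2.2374 × 74 ≈ 165.57 items; rounding up, 166.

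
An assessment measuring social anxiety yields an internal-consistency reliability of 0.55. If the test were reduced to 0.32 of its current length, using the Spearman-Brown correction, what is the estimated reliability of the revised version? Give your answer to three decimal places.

0.281

By Spearman-Brown, r_new = n r / (1 + (n − 1) r).
r_new = 0.32·0.55 / [1 + (0.32 − 1)·0.55]
     = 0.1760 / 0.6260 = 0.2812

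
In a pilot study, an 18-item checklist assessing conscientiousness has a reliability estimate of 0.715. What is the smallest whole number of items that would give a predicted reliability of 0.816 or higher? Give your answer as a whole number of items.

32

Rearranging the Spearman-Brown formula for n,
n = r*(1 − r) / [ r (1 − r*) ]
n = [0.816 × 0.285] / [0.715 × 0.184]
  = 0.232560 / 0.131560 = 1.7677
So the test needs 1.7677 × 18 ≈ 31.82 items; rounding up, 32.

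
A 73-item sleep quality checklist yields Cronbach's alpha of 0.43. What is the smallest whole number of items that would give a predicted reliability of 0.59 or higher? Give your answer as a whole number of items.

140

n = 0.59 × (1 − 0.43) / [ 0.43 × (1 − 0.59) ]
n = 0.3363 / 0.1763 ≈ 1.9075
So the test needs 1.9075 × 73 ≈ 139.25 items; rounding up, 140.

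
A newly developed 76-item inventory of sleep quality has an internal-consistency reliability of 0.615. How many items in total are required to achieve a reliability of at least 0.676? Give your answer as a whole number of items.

n = 0.676 × (1 − 0.615) / [ 0.615 × (1 − 0.676) ]
n = 0.260260 / 0.199260 ≈ 1.3061
1.3061 × 76 = 99.26 → 100 items

100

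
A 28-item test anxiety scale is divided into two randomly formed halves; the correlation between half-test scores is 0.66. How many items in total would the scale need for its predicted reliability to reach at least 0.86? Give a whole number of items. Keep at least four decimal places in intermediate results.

Corrected full-test reliability: r_full = 2 × 0.66 / (1 + 0.66) ≈ 0.7952
n = r_tgt(1 − r_full) / [r_full(1 − r_tgt)] = 0.86 × 0.2048 / (0.7952 × 0.14) ≈ 1.5821
Items = 1.5821 × 28 ≈ 44.30 → 45

45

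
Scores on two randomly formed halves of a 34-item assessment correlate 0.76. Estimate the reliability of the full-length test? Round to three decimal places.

0.864

r_full = 2r_hh / (1 + r_hh) = 2 × 0.76 / (1 + 0.76)
       = 1.5200 / 1.7600 = 0.8636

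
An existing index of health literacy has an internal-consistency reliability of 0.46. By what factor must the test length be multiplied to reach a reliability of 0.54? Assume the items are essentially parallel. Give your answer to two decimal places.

Rearranging the Spearman-Brown formula for n,
n = r*(1 − r) / [ r (1 − r*) ]
n = 0.54 × (1 − 0.46) / [ 0.46 × (1 − 0.54) ]
  = 0.2916 / 0.2116 = 1.3781

1.38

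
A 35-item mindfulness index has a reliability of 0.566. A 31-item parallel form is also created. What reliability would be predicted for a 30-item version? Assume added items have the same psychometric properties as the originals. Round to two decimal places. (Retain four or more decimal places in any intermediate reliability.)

0.53

The 31-item form is not needed; work directly from the 35-item form with n = 30/35 = 0.8571.
r_{30} = n·r / (1 + (n − 1)·r) = 0.4851 / 0.9191 ≈ 0.5278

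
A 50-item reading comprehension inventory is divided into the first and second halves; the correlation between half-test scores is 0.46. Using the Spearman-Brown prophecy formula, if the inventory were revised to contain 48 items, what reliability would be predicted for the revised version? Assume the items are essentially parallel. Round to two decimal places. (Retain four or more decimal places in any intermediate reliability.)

0.62

Full-test reliability from the split-half r: r_full = 2(0.46)/(1 + 0.46) = 0.6301
Then adjust to 48 items: n = 48/50 = 0.9600
r_new = n·r_full / (1 + (n − 1)·r_full) = 0.6049 / 0.9748 ≈ 0.6205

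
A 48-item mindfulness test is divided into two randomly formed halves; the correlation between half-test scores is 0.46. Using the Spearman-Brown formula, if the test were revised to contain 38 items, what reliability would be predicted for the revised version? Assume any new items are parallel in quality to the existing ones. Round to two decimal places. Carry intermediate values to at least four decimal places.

0.57

Full-test reliability from the split-half r: r_full = 2(0.46)/(1 + 0.46) = 0.6301
Length factor from 48 to 38 items: n = 38/48 = 0.7917
r_new = n·r_full / (1 + (n − 1)·r_full) = 0.4989 / 0.8688 ≈ 0.5742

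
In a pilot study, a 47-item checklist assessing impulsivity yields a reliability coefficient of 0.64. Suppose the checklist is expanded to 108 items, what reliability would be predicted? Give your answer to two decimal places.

Length ratio n = 108/47 = 2.2979
r_new = 2.2979·0.64 / [1 + (2.2979 − 1)·0.64]
r_new = 1.4707 / 1.8307 ≈ 0.8034

0.80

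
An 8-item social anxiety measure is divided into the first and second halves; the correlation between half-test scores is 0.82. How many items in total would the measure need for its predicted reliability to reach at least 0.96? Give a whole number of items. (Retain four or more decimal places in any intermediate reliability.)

Corrected full-test reliability: r_full = 2 × 0.82 / (1 + 0.82) ≈ 0.9011
n = r_tgt(1 − r_full) / [r_full(1 − r_tgt)] = 0.96 × 0.0989 / (0.9011 × 0.04) ≈ 2.6341
Items = 2.6341 × 8 ≈ 21.07 → 22

22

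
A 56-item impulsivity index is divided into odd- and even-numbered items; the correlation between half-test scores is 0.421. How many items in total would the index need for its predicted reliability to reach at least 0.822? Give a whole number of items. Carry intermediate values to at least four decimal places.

Corrected full-test reliability: r_full = 2 × 0.421 / (1 + 0.421) ≈ 0.5925
n = r_tgt(1 − r_full) / [r_full(1 − r_tgt)] = 0.822 × 0.4075 / (0.5925 × 0.178) ≈ 3.1761
Items = 3.1761 × 56 ≈ 177.86 → 178

178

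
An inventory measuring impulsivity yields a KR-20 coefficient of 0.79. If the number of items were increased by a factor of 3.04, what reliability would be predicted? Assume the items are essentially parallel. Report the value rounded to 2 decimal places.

0.92

Apply the Spearman-Brown prophecy formula, r' = nr / [1 + (n − 1)r]:
r_new = (3.04 × 0.79) / (1 + (3.04 − 1) × 0.79)
     = 2.4016 / 2.6116 = 0.9196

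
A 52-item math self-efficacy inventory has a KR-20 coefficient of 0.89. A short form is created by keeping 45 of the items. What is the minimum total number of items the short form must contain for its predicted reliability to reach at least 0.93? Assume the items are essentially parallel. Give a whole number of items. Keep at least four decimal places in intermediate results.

86

First, r for the 45-item form: n = 45/52 = 0.8654, so r_45 = 0.8654·0.89/(1 + (0.8654 − 1)·0.89) = 0.8750
Then solve for n' with r_old = 0.8750, r_target = 0.93: n' = 0.93(1 − 0.8750)/[0.8750(1 − 0.93)] = 1.8980
Items = 1.8980 × 45 ≈ 85.41 → 86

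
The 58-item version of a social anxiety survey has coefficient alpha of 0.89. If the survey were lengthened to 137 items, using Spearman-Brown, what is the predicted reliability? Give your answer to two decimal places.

0.95

n = 137/58 = 2.3621
Apply the Spearman-Brown prophecy formula, r' = nr / [1 + (n − 1)r]:
r_new = (2.3621 × 0.89) / (1 + (2.3621 − 1) × 0.89)
     = 2.1023 / 2.2123 = 0.9503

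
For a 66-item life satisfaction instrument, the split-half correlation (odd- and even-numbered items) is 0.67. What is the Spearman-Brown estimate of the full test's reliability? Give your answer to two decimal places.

r_full = 2r_hh / (1 + r_hh) = 2 × 0.67 / (1 + 0.67)
r_full = 1.3400 / 1.6700 ≈ 0.8024

0.80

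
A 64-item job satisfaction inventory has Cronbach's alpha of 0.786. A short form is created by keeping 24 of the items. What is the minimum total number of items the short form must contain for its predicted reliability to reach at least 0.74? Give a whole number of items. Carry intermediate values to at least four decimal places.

50

Short-form reliability: n = 24/64 = 0.3750; r_24 = n·r/(1+(n−1)r) ≈ 0.5794
Then solve for n' with r_old = 0.5794, r_target = 0.74: n' = 0.74(1 − 0.5794)/[0.5794(1 − 0.74)] = 2.0661
Items = 2.0661 × 24 ≈ 49.59 → 50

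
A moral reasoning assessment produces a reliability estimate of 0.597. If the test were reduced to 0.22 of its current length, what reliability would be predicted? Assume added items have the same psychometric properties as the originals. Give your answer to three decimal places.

0.246

Spearman-Brown: r_new = n·r / (1 + (n − 1)·r)
r_new = 0.22·0.597 / [1 + (0.22 − 1)·0.597]
     = 0.1313 / 0.5343 = 0.2457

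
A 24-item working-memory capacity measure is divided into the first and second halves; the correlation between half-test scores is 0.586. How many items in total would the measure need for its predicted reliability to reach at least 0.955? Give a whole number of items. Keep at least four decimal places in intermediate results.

180

r_full = 2(0.586)/(1 + 0.586) = 0.7390
n = r_tgt(1 − r_full) / [r_full(1 − r_tgt)] = 0.955 × 0.2610 / (0.7390 × 0.045) ≈ 7.4953
Required items = 7.4953 × 24 = 179.89, so 180 items.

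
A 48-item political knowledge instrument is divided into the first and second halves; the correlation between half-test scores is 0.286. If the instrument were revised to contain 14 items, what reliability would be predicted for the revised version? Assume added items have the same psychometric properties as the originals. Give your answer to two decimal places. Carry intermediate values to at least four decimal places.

First correct the split-half correlation to full-test reliability: r_full = 2 × 0.286 / (1 + 0.286) ≈ 0.4448
Length factor from 48 to 14 items: n = 14/48 = 0.2917
r_new = n·r_full / (1 + (n − 1)·r_full) = 0.1297 / 0.6849 ≈ 0.1894

0.19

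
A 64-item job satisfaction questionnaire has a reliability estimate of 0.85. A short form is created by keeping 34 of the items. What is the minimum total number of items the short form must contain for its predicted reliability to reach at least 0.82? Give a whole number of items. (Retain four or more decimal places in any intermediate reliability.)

Short-form reliability: n = 34/64 = 0.5312; r_34 = n·r/(1+(n−1)r) ≈ 0.7506
Length factor from the short form to reach 0.82: n' = 0.82(1 − 0.7506) / [0.7506(1 − 0.82)] ≈ 1.5137
Total items = 1.5137 × 34 = 51.47, rounded up to 52.

52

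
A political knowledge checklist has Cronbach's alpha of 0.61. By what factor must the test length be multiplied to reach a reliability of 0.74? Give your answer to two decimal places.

1.82

Rearranging the Spearman-Brown formula for n,
n = r*(1 − r) / [ r (1 − r*) ]
n = 0.74 × (1 − 0.61) / [ 0.61 × (1 − 0.74) ]
n = 0.2886 / 0.1586 ≈ 1.8197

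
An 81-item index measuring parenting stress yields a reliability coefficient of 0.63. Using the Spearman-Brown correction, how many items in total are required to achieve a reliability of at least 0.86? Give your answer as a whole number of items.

Spearman-Brown solved for the length factor n:
n = r*(1 − r) / [ r (1 − r*) ]
n = 0.86(1 − 0.63) / [0.63(1 − 0.86)]
n = 0.3182 / 0.0882 ≈ 3.6077
Items needed = n × 81 = 3.6077 × 81 ≈ 292.22 → round up to 293

293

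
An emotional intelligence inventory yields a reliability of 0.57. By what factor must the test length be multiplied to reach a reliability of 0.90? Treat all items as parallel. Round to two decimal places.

n = [0.90 × 0.43] / [0.57 × 0.10]
n = 0.3870 / 0.0570 ≈ 6.7895

6.79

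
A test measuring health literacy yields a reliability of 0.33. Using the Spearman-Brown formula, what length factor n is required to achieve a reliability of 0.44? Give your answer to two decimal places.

1.60

Rearranging the Spearman-Brown formula for n,
n = r*(1 − r) / [ r (1 − r*) ]
n = 0.44(1 − 0.33) / [0.33(1 − 0.44)]
  = 0.2948 / 0.1848 = 1.5952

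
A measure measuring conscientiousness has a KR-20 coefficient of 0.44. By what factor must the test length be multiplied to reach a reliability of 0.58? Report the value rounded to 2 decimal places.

n = 0.58(1 − 0.44) / [0.44(1 − 0.58)]
n = 0.3248 / 0.1848 ≈ 1.7576

1.76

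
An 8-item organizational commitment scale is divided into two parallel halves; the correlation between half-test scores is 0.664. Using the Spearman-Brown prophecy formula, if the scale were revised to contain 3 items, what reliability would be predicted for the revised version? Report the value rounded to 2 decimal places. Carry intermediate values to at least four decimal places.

Full-test reliability from the split-half r: r_full = 2(0.664)/(1 + 0.664) = 0.7981
Then adjust to 3 items: n = 3/8 = 0.3750
r_new = n·r_full / (1 + (n − 1)·r_full) = 0.2993 / 0.5012 ≈ 0.5972

0.60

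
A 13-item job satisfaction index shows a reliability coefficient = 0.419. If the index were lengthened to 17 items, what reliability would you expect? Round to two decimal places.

The new length is 17/13 = 1.3077 times the old.
Spearman-Brown: r_new = n·r / (1 + (n − 1)·r)
r_new = (1.3077 × 0.419) / (1 + (1.3077 − 1) × 0.419)
     = 0.5479 / 1.1289 = 0.4853

0.49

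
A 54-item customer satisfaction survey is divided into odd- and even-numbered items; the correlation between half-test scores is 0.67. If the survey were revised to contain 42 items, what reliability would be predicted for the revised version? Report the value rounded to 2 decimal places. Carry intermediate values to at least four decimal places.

0.76

First correct the split-half correlation to full-test reliability: r_full = 2 × 0.67 / (1 + 0.67) ≈ 0.8024
Then adjust to 42 items: n = 42/54 = 0.7778
r_new = n·r_full / (1 + (n − 1)·r_full) = 0.6241 / 0.8217 ≈ 0.7595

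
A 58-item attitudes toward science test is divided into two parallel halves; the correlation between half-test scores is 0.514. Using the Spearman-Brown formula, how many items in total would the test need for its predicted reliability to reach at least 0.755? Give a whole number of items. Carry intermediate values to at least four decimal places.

Corrected full-test reliability: r_full = 2 × 0.514 / (1 + 0.514) ≈ 0.6790
n = r_tgt(1 − r_full) / [r_full(1 − r_tgt)] = 0.755 × 0.3210 / (0.6790 × 0.245) ≈ 1.4569
Items = 1.4569 × 58 ≈ 84.50 → 85

85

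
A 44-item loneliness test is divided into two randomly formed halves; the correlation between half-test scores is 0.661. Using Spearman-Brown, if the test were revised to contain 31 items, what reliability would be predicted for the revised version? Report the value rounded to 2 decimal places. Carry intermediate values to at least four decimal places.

0.73

Spearman-Brown correction (n = 2): r_full = 2·0.661/(1 + 0.661) = 0.7959
Then adjust to 31 items: n = 31/44 = 0.7045
r_new = n·r_full / (1 + (n − 1)·r_full) = 0.5607 / 0.7648 ≈ 0.7331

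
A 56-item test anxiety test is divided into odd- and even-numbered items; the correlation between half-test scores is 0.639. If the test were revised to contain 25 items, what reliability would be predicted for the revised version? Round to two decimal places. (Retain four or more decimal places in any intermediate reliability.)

0.61

First correct the split-half correlation to full-test reliability: r_full = 2 × 0.639 / (1 + 0.639) ≈ 0.7797
Length factor from 56 to 25 items: n = 25/56 = 0.4464
r_new = n·r_full / (1 + (n − 1)·r_full) = 0.3481 / 0.5684 ≈ 0.6124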